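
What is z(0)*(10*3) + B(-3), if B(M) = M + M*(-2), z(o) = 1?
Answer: 33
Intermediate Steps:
B(M) = -M (B(M) = M - 2*M = -M)
z(0)*(10*3) + B(-3) = 1*(10*3) - 1*(-3) = 1*30 + 3 = 30 + 3 = 33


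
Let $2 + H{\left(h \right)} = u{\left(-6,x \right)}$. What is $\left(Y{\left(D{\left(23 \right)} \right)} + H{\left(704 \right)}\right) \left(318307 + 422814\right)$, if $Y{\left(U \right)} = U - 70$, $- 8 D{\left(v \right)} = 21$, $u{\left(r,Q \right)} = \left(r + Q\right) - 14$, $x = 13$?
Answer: $- \frac{483952013}{8} \approx -6.0494 \cdot 10^{7}$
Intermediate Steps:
$u{\left(r,Q \right)} = -14 + Q + r$ ($u{\left(r,Q \right)} = \left(Q + r\right) - 14 = -14 + Q + r$)
$H{\left(h \right)} = -9$ ($H{\left(h \right)} = -2 - 7 = -9$)
$D{\left(v \right)} = - \frac{21}{8}$ ($D{\left(v \right)} = \left(- \frac{1}{8}\right) 21 = - \frac{21}{8}$)
$Y{\left(U \right)} = -70 + U$
$\left(Y{\left(D{\left(23 \right)} \right)} + H{\left(704 \right)}\right) \left(318307 + 422814\right) = \left(\left(-70 - \frac{21}{8}\right) - 9\right) \left(318307 + 422814\right) = \left(- \frac{581}{8} - 9\right) 741121 = \left(- \frac{653}{8}\right) 741121 = - \frac{483952013}{8}$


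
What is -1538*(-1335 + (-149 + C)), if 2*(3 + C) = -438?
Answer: 2623828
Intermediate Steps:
C = -222 (C = -3 + (½)*(-438) = -3 - 219 = -222)
-1538*(-1335 + (-149 + C)) = -1538*(-1335 + (-149 - 222)) = -1538*(-1335 - 371) = -1538*(-1706) = 2623828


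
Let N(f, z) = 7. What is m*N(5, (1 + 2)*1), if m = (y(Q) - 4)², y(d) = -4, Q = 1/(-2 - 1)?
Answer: 448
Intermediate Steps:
Q = -⅓ (Q = 1/(-3) = -⅓ ≈ -0.33333)
m = 64 (m = (-4 - 4)² = (-8)² = 64)
m*N(5, (1 + 2)*1) = 64*7 = 448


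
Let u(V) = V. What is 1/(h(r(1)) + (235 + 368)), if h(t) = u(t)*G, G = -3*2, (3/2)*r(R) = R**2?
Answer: 1/599 ≈ 0.0016694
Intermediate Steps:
r(R) = 2*R**2/3
G = -6
h(t) = -6*t (h(t) = t*(-6) = -6*t)
1/(h(r(1)) + (235 + 368)) = 1/(-4*1**2 + (235 + 368)) = 1/(-4 + 603) = 1/599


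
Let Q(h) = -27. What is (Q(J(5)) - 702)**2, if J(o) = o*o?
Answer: 531441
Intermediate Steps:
J(o) = o**2
(Q(J(5)) - 702)**2 = (-27 - 702)**2 = (-729)**2 = 531441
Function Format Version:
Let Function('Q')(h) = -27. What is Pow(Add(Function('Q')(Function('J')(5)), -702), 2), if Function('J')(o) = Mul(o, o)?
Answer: 531441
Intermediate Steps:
Function('J')(o) = Pow(o, 2)
Pow(Add(Function('Q')(Function('J')(5)), -702), 2) = Pow(Add(-27, -702), 2) = Pow(-729, 2) = 531441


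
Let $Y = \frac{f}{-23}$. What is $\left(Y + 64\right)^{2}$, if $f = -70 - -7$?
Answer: $\frac{2356225}{529} \approx 4454.1$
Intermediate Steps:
$f = -63$ ($f = -70 + 7 = -63$)
$Y = \frac{63}{23}$ ($Y = - \frac{63}{-23} = \left(-63\right) \left(- \frac{1}{23}\right) = \frac{63}{23} \approx 2.7391$)
$\left(Y + 64\right)^{2} = \left(\frac{63}{23} + 64\right)^{2} = \left(\frac{1535}{23}\right)^{2} = \frac{2356225}{529}$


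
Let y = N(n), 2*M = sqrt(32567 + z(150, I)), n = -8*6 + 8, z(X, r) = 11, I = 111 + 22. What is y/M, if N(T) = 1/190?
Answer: sqrt(32578)/3094910 ≈ 5.8320e-5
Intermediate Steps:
I = 133
n = -40 (n = -48 + 8 = -40)
N(T) = 1/190
M = sqrt(32578)/2 (M = sqrt(32567 + 11)/2 = sqrt(32578)/2 ≈ 90.247)
y = 1/190 ≈ 0.0052632
y/M = 1/(190*((sqrt(32578)/2))) = (sqrt(32578)/16289)/190 = sqrt(32578)/3094910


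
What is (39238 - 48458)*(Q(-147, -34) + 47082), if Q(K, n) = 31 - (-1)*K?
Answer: -433026520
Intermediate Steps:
Q(K, n) = 31 + K
(39238 - 48458)*(Q(-147, -34) + 47082) = (39238 - 48458)*((31 - 147) + 47082) = -9220*(-116 + 47082) = -9220*46966 = -433026520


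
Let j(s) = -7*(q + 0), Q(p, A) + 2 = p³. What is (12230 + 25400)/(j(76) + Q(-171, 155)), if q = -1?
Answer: -18815/2500103 ≈ -0.0075257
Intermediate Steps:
Q(p, A) = -2 + p³
j(s) = 7 (j(s) = -7*(-1 + 0) = -7*(-1) = 7)
(12230 + 25400)/(j(76) + Q(-171, 155)) = (12230 + 25400)/(7 + (-2 + (-171)³)) = 37630/(7 + (-2 - 5000211)) = 37630/(7 - 5000213) = 37630/(-5000206) = 37630*(-1/5000206) = -18815/2500103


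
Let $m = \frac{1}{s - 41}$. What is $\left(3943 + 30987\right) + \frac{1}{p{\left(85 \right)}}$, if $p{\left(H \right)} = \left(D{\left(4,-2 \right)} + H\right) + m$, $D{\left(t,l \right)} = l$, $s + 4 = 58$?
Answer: $\frac{37724413}{1080} \approx 34930.0$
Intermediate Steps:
$s = 54$ ($s = -4 + 58 = 54$)
$m = \frac{1}{13}$ ($m = \frac{1}{54 - 41} = \frac{1}{13} \approx 0.076923$)
$p{\left(H \right)} = - \frac{25}{13} + H$ ($p{\left(H \right)} = \left(-2 + H\right) + \frac{1}{13} = - \frac{25}{13} + H$)
$\left(3943 + 30987\right) + \frac{1}{p{\left(85 \right)}} = \left(3943 + 30987\right) + \frac{1}{- \frac{25}{13} + 85} = 34930 + \frac{1}{\frac{1080}{13}} = 34930 + \frac{13}{1080} = \frac{37724413}{1080}$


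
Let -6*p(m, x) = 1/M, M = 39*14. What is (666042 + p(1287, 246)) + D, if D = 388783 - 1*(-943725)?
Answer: 6547249799/3276 ≈ 1.9986e+6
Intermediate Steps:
M = 546
D = 1332508 (D = 388783 + 943725 = 1332508)
p(m, x) = -1/3276 (p(m, x) = -1/6/546 = -1/6*1/546 = -1/3276)
(666042 + p(1287, 246)) + D = (666042 - 1/3276) + 1332508 = 2181953591/3276 + 1332508 = 6547249799/3276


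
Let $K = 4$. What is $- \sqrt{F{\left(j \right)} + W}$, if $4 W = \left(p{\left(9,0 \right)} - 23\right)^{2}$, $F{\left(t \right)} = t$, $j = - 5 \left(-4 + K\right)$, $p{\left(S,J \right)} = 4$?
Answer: $- \frac{19}{2} \approx -9.5$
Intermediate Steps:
$j = 0$ ($j = - 5 \left(-4 + 4\right) = \left(-5\right) 0 = 0$)
$W = \frac{361}{4}$ ($W = \frac{\left(4 - 23\right)^{2}}{4} = \frac{\left(-19\right)^{2}}{4} = \frac{1}{4} \cdot 361 = \frac{361}{4} \approx 90.25$)
$- \sqrt{F{\left(j \right)} + W} = - \sqrt{0 + \frac{361}{4}} = - \sqrt{\frac{361}{4}} = \left(-1\right) \frac{19}{2} = - \frac{19}{2}$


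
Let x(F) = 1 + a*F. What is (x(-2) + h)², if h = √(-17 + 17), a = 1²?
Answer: 1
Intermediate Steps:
a = 1
h = 0 (h = √0 = 0)
x(F) = 1 + F (x(F) = 1 + 1*F = 1 + F)
(x(-2) + h)² = ((1 - 2) + 0)² = (-1 + 0)² = (-1)² = 1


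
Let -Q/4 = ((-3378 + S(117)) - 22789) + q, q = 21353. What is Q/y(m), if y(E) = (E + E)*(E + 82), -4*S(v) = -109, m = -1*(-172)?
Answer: 19147/87376 ≈ 0.21913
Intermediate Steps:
m = 172
S(v) = 109/4 (S(v) = -¼*(-109) = 109/4)
y(E) = 2*E*(82 + E) (y(E) = (2*E)*(82 + E) = 2*E*(82 + E))
Q = 19147 (Q = -4*(((-3378 + 109/4) - 22789) + 21353) = -4*((-13403/4 - 22789) + 21353) = -4*(-104559/4 + 21353) = -4*(-19147/4) = 19147)
Q/y(m) = 19147/((2*172*(82 + 172))) = 19147/((2*172*254)) = 19147/87376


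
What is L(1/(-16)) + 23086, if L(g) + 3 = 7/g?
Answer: 22971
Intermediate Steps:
L(g) = -3 + 7/g
L(1/(-16)) + 23086 = (-3 + 7/(1/(-16))) + 23086 = (-3 + 7/(-1/16)) + 23086 = (-3 + 7*(-16)) + 23086 = (-3 - 112) + 23086 = -115 + 23086 = 22971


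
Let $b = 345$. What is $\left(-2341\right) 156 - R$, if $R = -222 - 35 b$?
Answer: $-352899$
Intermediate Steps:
$R = -12297$ ($R = -222 - 12075 = -12297$)
$\left(-2341\right) 156 - R = \left(-2341\right) 156 - -12297 = -365196 + 12297 = -352899$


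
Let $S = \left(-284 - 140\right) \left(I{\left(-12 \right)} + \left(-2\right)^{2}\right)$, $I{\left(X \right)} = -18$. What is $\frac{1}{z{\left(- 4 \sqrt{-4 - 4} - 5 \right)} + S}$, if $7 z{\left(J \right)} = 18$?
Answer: $\frac{7}{41570} \approx 0.00016839$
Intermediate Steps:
$z{\left(J \right)} = \frac{18}{7}$ ($z{\left(J \right)} = \frac{1}{7} \cdot 18 = \frac{18}{7}$)
$S = 5936$ ($S = \left(-284 - 140\right) \left(-18 + \left(-2\right)^{2}\right) = - 424 \left(-18 + 4\right) = \left(-424\right) \left(-14\right) = 5936$)
$\frac{1}{z{\left(- 4 \sqrt{-4 - 4} - 5 \right)} + S} = \frac{1}{\frac{18}{7} + 5936} = \frac{1}{\frac{41570}{7}} = \frac{7}{41570}$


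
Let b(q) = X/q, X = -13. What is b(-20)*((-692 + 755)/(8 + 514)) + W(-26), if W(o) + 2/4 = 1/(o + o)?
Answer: -6647/15080 ≈ -0.44078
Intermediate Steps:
W(o) = -½ + 1/(2*o) (W(o) = -½ + 1/(o + o) = -½ + 1/(2*o))
b(q) = -13/q
b(-20)*((-692 + 755)/(8 + 514)) + W(-26) = (-13/(-20))*((-692 + 755)/(8 + 514)) + (½)*(1 - 1*(-26))/(-26) = (-13*(-1/20))*(63/522) + (½)*(-1/26)*(1 + 26) = 13*(63*(1/522))/20 + (½)*(-1/26)*27 = (13/20)*(7/58) - 27/52 = 91/1160 - 27/52 = -6647/15080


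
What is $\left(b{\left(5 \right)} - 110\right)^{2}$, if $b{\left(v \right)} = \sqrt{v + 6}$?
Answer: $\left(110 - \sqrt{11}\right)^{2} \approx 11381.0$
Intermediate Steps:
$b{\left(v \right)} = \sqrt{6 + v}$
$\left(b{\left(5 \right)} - 110\right)^{2} = \left(\sqrt{6 + 5} - 110\right)^{2} = \left(\sqrt{11} - 110\right)^{2} = \left(-110 + \sqrt{11}\right)^{2}$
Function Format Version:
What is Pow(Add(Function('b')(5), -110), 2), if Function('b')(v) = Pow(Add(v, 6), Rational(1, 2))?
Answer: Pow(Add(110, Mul(-1, Pow(11, Rational(1, 2)))), 2) ≈ 11381.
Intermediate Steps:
Function('b')(v) = Pow(Add(6, v), Rational(1, 2))
Pow(Add(Function('b')(5), -110), 2) = Pow(Add(Pow(Add(6, 5), Rational(1, 2)), -110), 2) = Pow(Add(Pow(11, Rational(1, 2)), -110), 2) = Pow(Add(-110, Pow(11, Rational(1, 2))), 2)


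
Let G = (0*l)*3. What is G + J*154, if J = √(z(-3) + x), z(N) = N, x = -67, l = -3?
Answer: 154*I*√70 ≈ 1288.5*I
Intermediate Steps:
G = 0 (G = (0*(-3))*3 = 0*3 = 0)
J = I*√70 (J = √(-3 - 67) = √(-70) = I*√70 ≈ 8.3666*I)
G + J*154 = 0 + (I*√70)*154 = 0 + 154*I*√70 = 154*I*√70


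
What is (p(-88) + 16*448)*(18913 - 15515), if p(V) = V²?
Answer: 50670976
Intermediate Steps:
(p(-88) + 16*448)*(18913 - 15515) = ((-88)² + 16*448)*(18913 - 15515) = (7744 + 7168)*3398 = 14912*3398 = 50670976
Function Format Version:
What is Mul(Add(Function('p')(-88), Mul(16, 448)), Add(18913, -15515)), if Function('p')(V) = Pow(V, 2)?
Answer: 50670976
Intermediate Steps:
Mul(Add(Function('p')(-88), Mul(16, 448)), Add(18913, -15515)) = Mul(Add(Pow(-88, 2), Mul(16, 448)), Add(18913, -15515)) = Mul(Add(7744, 7168), 3398) = Mul(14912, 3398) = 50670976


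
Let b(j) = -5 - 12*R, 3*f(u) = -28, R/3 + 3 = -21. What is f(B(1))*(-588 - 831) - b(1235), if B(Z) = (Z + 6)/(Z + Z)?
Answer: 12385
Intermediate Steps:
R = -72 (R = -9 + 3*(-21) = -9 - 63 = -72)
B(Z) = (6 + Z)/(2*Z) (B(Z) = (6 + Z)/((2*Z)) = (6 + Z)*(1/(2*Z)) = (6 + Z)/(2*Z))
f(u) = -28/3 (f(u) = (⅓)*(-28) = -28/3)
b(j) = 859 (b(j) = -5 - 12*(-72) = -5 + 864 = 859)
f(B(1))*(-588 - 831) - b(1235) = -28*(-588 - 831)/3 - 1*859 = -28/3*(-1419) - 859 = 13244 - 859 = 12385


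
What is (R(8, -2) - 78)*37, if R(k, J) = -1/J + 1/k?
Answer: -22903/8 ≈ -2862.9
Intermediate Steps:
R(k, J) = 1/k - 1/J (R(k, J) = -1/J + 1/k = 1/k - 1/J)
(R(8, -2) - 78)*37 = ((-2 - 1*8)/(-2*8) - 78)*37 = (-½*⅛*(-2 - 8) - 78)*37 = (-½*⅛*(-10) - 78)*37 = (5/8 - 78)*37 = -619/8*37 = -22903/8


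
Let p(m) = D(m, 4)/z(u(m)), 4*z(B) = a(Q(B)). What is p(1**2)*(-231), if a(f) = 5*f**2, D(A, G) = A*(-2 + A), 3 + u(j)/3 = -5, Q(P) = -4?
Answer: 231/20 ≈ 11.550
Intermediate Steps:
u(j) = -24 (u(j) = -9 + 3*(-5) = -9 - 15 = -24)
z(B) = 20 (z(B) = (5*(-4)**2)/4 = (5*16)/4 = (1/4)*80 = 20)
p(m) = m*(-2 + m)/20 (p(m) = (m*(-2 + m))/20 = (m*(-2 + m))*(1/20) = m*(-2 + m)/20)
p(1**2)*(-231) = ((1/20)*1**2*(-2 + 1**2))*(-231) = ((1/20)*1*(-2 + 1))*(-231) = ((1/20)*1*(-1))*(-231) = -1/20*(-231) = 231/20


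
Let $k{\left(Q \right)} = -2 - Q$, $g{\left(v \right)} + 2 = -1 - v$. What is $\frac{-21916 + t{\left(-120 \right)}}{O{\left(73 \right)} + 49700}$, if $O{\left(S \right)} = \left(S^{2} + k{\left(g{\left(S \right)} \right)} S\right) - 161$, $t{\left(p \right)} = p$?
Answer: $- \frac{1574}{4305} \approx -0.36562$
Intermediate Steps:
$g{\left(v \right)} = -3 - v$ ($g{\left(v \right)} = -2 - \left(1 + v\right) = -3 - v$)
$O{\left(S \right)} = -161 + S^{2} + S \left(1 + S\right)$ ($O{\left(S \right)} = \left(S^{2} + \left(-2 - \left(-3 - S\right)\right) S\right) - 161 = \left(S^{2} + \left(-2 + \left(3 + S\right)\right) S\right) - 161 = \left(S^{2} + \left(1 + S\right) S\right) - 161 = \left(S^{2} + S \left(1 + S\right)\right) - 161 = -161 + S^{2} + S \left(1 + S\right)$)
$\frac{-21916 + t{\left(-120 \right)}}{O{\left(73 \right)} + 49700} = \frac{-21916 - 120}{\left(-161 + 73 + 2 \cdot 73^{2}\right) + 49700} = - \frac{22036}{\left(-161 + 73 + 2 \cdot 5329\right) + 49700} = - \frac{22036}{\left(-161 + 73 + 10658\right) + 49700} = - \frac{22036}{10570 + 49700} = - \frac{22036}{60270} = \left(-22036\right) \frac{1}{60270} = - \frac{1574}{4305}$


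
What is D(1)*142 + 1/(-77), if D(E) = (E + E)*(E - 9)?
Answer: -174945/77 ≈ -2272.0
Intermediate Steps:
D(E) = 2*E*(-9 + E) (D(E) = (2*E)*(-9 + E) = 2*E*(-9 + E))
D(1)*142 + 1/(-77) = (2*1*(-9 + 1))*142 + 1/(-77) = (2*1*(-8))*142 - 1/77 = -16*142 - 1/77 = -2272 - 1/77 = -174945/77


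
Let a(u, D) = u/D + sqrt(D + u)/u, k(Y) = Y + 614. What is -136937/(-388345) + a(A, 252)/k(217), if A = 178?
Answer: 14372688227/40662051570 + sqrt(430)/147918 ≈ 0.35361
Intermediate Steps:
k(Y) = 614 + Y
a(u, D) = u/D + sqrt(D + u)/u
-136937/(-388345) + a(A, 252)/k(217) = -136937/(-388345) + (178/252 + sqrt(252 + 178)/178)/(614 + 217) = -136937*(-1/388345) + (178*(1/252) + sqrt(430)/178)/831 = 136937/388345 + (89/126 + sqrt(430)/178)*(1/831) = 136937/388345 + (89/104706 + sqrt(430)/147918) = 14372688227/40662051570 + sqrt(430)/147918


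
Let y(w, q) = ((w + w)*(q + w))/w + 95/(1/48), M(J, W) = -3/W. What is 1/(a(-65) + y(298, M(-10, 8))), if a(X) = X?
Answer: 4/20361 ≈ 0.00019645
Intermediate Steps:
y(w, q) = 4560 + 2*q + 2*w (y(w, q) = ((2*w)*(q + w))/w + 95/(1/48) = (2*w*(q + w))/w + 95*48 = (2*q + 2*w) + 4560 = 4560 + 2*q + 2*w)
1/(a(-65) + y(298, M(-10, 8))) = 1/(-65 + (4560 + 2*(-3/8) + 2*298)) = 1/(-65 + (4560 + 2*(-3*1/8) + 596)) = 1/(-65 + (4560 + 2*(-3/8) + 596)) = 1/(-65 + (4560 - 3/4 + 596)) = 1/(-65 + 20621/4) = 1/(20361/4) = 4/20361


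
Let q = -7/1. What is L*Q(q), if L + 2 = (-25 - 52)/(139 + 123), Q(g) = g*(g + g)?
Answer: -29449/131 ≈ -224.80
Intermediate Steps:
q = -7 (q = -7*1 = -7)
Q(g) = 2*g² (Q(g) = g*(2*g) = 2*g²)
L = -601/262 (L = -2 + (-25 - 52)/(139 + 123) = -2 - 77/262 = -601/262 ≈ -2.2939)
L*Q(q) = -601*(-7)²/131 = -601*49/131 = -601/262*98 = -29449/131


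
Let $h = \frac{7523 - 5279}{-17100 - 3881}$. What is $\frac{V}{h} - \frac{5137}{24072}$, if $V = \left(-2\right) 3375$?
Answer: $\frac{16711309993}{264792} \approx 63111.0$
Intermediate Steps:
$h = - \frac{2244}{20981}$ ($h = \frac{2244}{-20981} = 2244 \left(- \frac{1}{20981}\right) = - \frac{2244}{20981} \approx -0.10695$)
$V = -6750$
$\frac{V}{h} - \frac{5137}{24072} = - \frac{6750}{- \frac{2244}{20981}} - \frac{5137}{24072} = \left(-6750\right) \left(- \frac{20981}{2244}\right) - \frac{5137}{24072} = \frac{23603625}{374} - \frac{5137}{24072} = \frac{16711309993}{264792}$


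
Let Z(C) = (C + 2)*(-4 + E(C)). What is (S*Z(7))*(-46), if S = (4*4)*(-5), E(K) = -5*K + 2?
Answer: -1225440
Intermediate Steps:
E(K) = 2 - 5*K
Z(C) = (-2 - 5*C)*(2 + C) (Z(C) = (C + 2)*(-4 + (2 - 5*C)) = (2 + C)*(-2 - 5*C) = (-2 - 5*C)*(2 + C))
S = -80 (S = 16*(-5) = -80)
(S*Z(7))*(-46) = -80*(-4 - 12*7 - 5*7**2)*(-46) = -80*(-4 - 84 - 5*49)*(-46) = -80*(-4 - 84 - 245)*(-46) = -80*(-333)*(-46) = 26640*(-46) = -1225440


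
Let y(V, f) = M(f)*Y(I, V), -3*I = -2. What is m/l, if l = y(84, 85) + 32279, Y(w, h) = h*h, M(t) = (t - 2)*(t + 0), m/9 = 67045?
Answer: 603405/49812359 ≈ 0.012114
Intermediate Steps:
I = ⅔ (I = -⅓*(-2) = ⅔ ≈ 0.66667)
m = 603405 (m = 9*67045 = 603405)
M(t) = t*(-2 + t) (M(t) = (-2 + t)*t = t*(-2 + t))
Y(w, h) = h²
y(V, f) = f*V²*(-2 + f) (y(V, f) = (f*(-2 + f))*V² = f*V²*(-2 + f))
l = 49812359 (l = 85*84²*(-2 + 85) + 32279 = 85*7056*83 + 32279 = 49780080 + 32279 = 49812359)
m/l = 603405/49812359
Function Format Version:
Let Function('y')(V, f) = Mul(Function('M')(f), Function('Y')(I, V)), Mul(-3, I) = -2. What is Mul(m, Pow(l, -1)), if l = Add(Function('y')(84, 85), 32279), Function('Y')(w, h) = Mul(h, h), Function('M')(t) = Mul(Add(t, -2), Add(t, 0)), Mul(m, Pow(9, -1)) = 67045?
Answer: Rational(603405, 49812359) ≈ 0.012114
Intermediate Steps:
I = Rational(2, 3) (I = Mul(Rational(-1, 3), -2) = Rational(2, 3) ≈ 0.66667)
m = 603405 (m = Mul(9, 67045) = 603405)
Function('M')(t) = Mul(t, Add(-2, t)) (Function('M')(t) = Mul(Add(-2, t), t) = Mul(t, Add(-2, t)))
Function('Y')(w, h) = Pow(h, 2)
Function('y')(V, f) = Mul(f, Pow(V, 2), Add(-2, f)) (Function('y')(V, f) = Mul(Mul(f, Add(-2, f)), Pow(V, 2)) = Mul(f, Pow(V, 2), Add(-2, f)))
l = 49812359 (l = Add(Mul(85, Pow(84, 2), Add(-2, 85)), 32279) = Add(Mul(85, 7056, 83), 32279) = Add(49780080, 32279) = 49812359)
Mul(m, Pow(l, -1)) = Mul(603405, Pow(49812359, -1)) = Mul(603405, Rational(1, 49812359)) = Rational(603405, 49812359)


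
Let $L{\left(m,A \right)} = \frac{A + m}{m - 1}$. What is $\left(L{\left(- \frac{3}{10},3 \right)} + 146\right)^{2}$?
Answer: $\frac{3500641}{169} \approx 20714.0$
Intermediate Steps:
$L{\left(m,A \right)} = \frac{A + m}{-1 + m}$
$\left(L{\left(- \frac{3}{10},3 \right)} + 146\right)^{2} = \left(\frac{3 - \frac{3}{10}}{-1 - \frac{3}{10}} + 146\right)^{2} = \left(\frac{1}{- \frac{13}{10}} \cdot \frac{27}{10} + 146\right)^{2} = \left(\left(- \frac{10}{13}\right) \frac{27}{10} + 146\right)^{2} = \left(- \frac{27}{13} + 146\right)^{2} = \left(\frac{1871}{13}\right)^{2} = \frac{3500641}{169}$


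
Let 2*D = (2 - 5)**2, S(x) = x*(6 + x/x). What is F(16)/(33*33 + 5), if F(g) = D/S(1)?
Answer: 9/15316 ≈ 0.00058762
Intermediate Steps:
S(x) = 7*x (S(x) = x*(6 + 1) = x*7 = 7*x)
D = 9/2 (D = (2 - 5)**2/2 = (1/2)*(-3)**2 = (1/2)*9 = 9/2 ≈ 4.5000)
F(g) = 9/14 (F(g) = 9/(2*((7*1))) = (9/2)/7 = (9/2)*(1/7) = 9/14)
F(16)/(33*33 + 5) = 9/(14*(33*33 + 5)) = 9/(14*(1089 + 5)) = (9/14)/1094 = (9/14)*(1/1094) = 9/15316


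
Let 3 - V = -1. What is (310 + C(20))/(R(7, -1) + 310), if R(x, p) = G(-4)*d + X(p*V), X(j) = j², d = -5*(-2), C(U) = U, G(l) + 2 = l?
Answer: 165/133 ≈ 1.2406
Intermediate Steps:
V = 4 (V = 3 - 1*(-1) = 3 + 1 = 4)
G(l) = -2 + l
d = 10
R(x, p) = -60 + 16*p² (R(x, p) = (-2 - 4)*10 + (p*4)² = -6*10 + (4*p)² = -60 + 16*p²)
(310 + C(20))/(R(7, -1) + 310) = (310 + 20)/((-60 + 16*(-1)²) + 310) = 330/((-60 + 16*1) + 310) = 330/((-60 + 16) + 310) = 330/(-44 + 310) = 330/266 = 330*(1/266) = 165/133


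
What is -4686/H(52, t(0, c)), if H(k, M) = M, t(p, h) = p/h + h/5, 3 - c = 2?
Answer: -23430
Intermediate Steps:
c = 1 (c = 3 - 1*2 = 3 - 2 = 1)
t(p, h) = h/5 + p/h (t(p, h) = p/h + h*(⅕) = p/h + h/5 = h/5 + p/h)
-4686/H(52, t(0, c)) = -4686/((⅕)*1 + 0/1) = -4686/(⅕ + 0*1) = -4686/(⅕ + 0) = -4686/⅕ = -4686*5 = -23430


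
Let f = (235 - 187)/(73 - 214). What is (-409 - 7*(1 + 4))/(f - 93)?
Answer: 20868/4387 ≈ 4.7568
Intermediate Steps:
f = -16/47 (f = 48/(-141) = 48*(-1/141) = -16/47 ≈ -0.34043)
(-409 - 7*(1 + 4))/(f - 93) = (-409 - 7*(1 + 4))/(-16/47 - 93) = (-409 - 7*5)/(-4387/47) = (-409 - 35)*(-47/4387) = -444*(-47/4387) = 20868/4387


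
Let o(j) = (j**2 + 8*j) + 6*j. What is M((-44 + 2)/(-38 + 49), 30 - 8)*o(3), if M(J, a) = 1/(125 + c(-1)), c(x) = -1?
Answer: 51/124 ≈ 0.41129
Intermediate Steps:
M(J, a) = 1/124 (M(J, a) = 1/(125 - 1) = 1/124)
o(j) = j**2 + 14*j
M((-44 + 2)/(-38 + 49), 30 - 8)*o(3) = (3*(14 + 3))/124 = (3*17)/124 = (1/124)*51 = 51/124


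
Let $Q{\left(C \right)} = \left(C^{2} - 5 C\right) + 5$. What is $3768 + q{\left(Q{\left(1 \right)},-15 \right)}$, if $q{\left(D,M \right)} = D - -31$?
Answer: $3800$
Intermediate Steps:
$Q{\left(C \right)} = 5 + C^{2} - 5 C$
$q{\left(D,M \right)} = 31 + D$ ($q{\left(D,M \right)} = D + 31 = 31 + D$)
$3768 + q{\left(Q{\left(1 \right)},-15 \right)} = 3768 + \left(31 + \left(5 + 1^{2} - 5\right)\right) = 3768 + \left(31 + \left(5 + 1 - 5\right)\right) = 3768 + \left(31 + 1\right) = 3768 + 32 = 3800$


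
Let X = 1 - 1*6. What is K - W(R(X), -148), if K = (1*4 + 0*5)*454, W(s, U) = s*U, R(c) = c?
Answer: 1076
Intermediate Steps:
X = -5 (X = 1 - 6 = -5)
W(s, U) = U*s
K = 1816 (K = (4 + 0)*454 = 4*454 = 1816)
K - W(R(X), -148) = 1816 - (-148)*(-5) = 1816 - 1*740 = 1816 - 740 = 1076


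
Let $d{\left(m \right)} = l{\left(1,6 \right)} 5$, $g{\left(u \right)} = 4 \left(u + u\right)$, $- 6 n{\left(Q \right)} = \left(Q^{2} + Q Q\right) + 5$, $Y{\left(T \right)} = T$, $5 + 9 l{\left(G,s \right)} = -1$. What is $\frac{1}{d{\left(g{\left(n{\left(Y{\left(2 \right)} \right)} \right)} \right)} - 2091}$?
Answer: $- \frac{3}{6283} \approx -0.00047748$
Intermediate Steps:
$l{\left(G,s \right)} = - \frac{2}{3}$ ($l{\left(G,s \right)} = - \frac{5}{9} + \frac{1}{9} \left(-1\right) = - \frac{5}{9} - \frac{1}{9} = - \frac{2}{3}$)
$n{\left(Q \right)} = - \frac{5}{6} - \frac{Q^{2}}{3}$ ($n{\left(Q \right)} = - \frac{\left(Q^{2} + Q Q\right) + 5}{6} = - \frac{\left(Q^{2} + Q^{2}\right) + 5}{6} = - \frac{2 Q^{2} + 5}{6} = - \frac{5 + 2 Q^{2}}{6} = - \frac{5}{6} - \frac{Q^{2}}{3}$)
$g{\left(u \right)} = 8 u$ ($g{\left(u \right)} = 4 \cdot 2 u = 8 u$)
$d{\left(m \right)} = - \frac{10}{3}$ ($d{\left(m \right)} = \left(- \frac{2}{3}\right) 5 = - \frac{10}{3}$)
$\frac{1}{d{\left(g{\left(n{\left(Y{\left(2 \right)} \right)} \right)} \right)} - 2091} = \frac{1}{- \frac{10}{3} - 2091} = \frac{1}{- \frac{6283}{3}} = - \frac{3}{6283}$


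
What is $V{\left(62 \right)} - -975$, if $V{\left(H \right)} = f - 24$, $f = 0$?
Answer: $951$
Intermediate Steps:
$V{\left(H \right)} = -24$ ($V{\left(H \right)} = 0 - 24 = -24$)
$V{\left(62 \right)} - -975 = -24 - -975 = -24 + 975 = 951$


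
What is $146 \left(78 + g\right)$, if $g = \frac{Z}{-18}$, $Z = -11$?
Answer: $\frac{103295}{9} \approx 11477.0$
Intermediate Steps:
$g = \frac{11}{18}$ ($g = - \frac{11}{-18} = \left(-11\right) \left(- \frac{1}{18}\right) = \frac{11}{18} \approx 0.61111$)
$146 \left(78 + g\right) = 146 \left(78 + \frac{11}{18}\right) = 146 \cdot \frac{1415}{18} = \frac{103295}{9}$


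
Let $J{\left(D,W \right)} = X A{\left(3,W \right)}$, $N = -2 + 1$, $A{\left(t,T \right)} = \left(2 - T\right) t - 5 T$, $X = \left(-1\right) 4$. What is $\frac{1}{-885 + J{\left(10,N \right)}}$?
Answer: $- \frac{1}{941} \approx -0.0010627$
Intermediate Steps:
$X = -4$
$A{\left(t,T \right)} = - 5 T + t \left(2 - T\right)$ ($A{\left(t,T \right)} = t \left(2 - T\right) - 5 T = - 5 T + t \left(2 - T\right)$)
$N = -1$
$J{\left(D,W \right)} = -24 + 32 W$ ($J{\left(D,W \right)} = - 4 \left(- 5 W + 2 \cdot 3 - W 3\right) = - 4 \left(- 5 W + 6 - 3 W\right) = - 4 \left(6 - 8 W\right) = -24 + 32 W$)
$\frac{1}{-885 + J{\left(10,N \right)}} = \frac{1}{-885 + \left(-24 + 32 \left(-1\right)\right)} = \frac{1}{-885 - 56} = \frac{1}{-941} = - \frac{1}{941}$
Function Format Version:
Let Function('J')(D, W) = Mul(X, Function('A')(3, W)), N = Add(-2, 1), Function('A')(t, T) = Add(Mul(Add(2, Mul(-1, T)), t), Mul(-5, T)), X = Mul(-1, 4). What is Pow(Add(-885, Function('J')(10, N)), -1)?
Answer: Rational(-1, 941) ≈ -0.0010627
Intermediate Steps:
X = -4
Function('A')(t, T) = Add(Mul(-5, T), Mul(t, Add(2, Mul(-1, T)))) (Function('A')(t, T) = Add(Mul(t, Add(2, Mul(-1, T))), Mul(-5, T)) = Add(Mul(-5, T), Mul(t, Add(2, Mul(-1, T)))))
N = -1
Function('J')(D, W) = Add(-24, Mul(32, W)) (Function('J')(D, W) = Mul(-4, Add(Mul(-5, W), Mul(2, 3), Mul(-1, W, 3))) = Mul(-4, Add(Mul(-5, W), 6, Mul(-3, W))) = Mul(-4, Add(6, Mul(-8, W))) = Add(-24, Mul(32, W)))
Pow(Add(-885, Function('J')(10, N)), -1) = Pow(Add(-885, Add(-24, Mul(32, -1))), -1) = Pow(Add(-885, Add(-24, -32)), -1) = Pow(Add(-885, -56), -1) = Pow(-941, -1) = Rational(-1, 941)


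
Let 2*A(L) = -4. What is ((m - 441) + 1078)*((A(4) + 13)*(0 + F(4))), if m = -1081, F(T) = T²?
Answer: -78144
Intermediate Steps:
A(L) = -2 (A(L) = (½)*(-4) = -2)
((m - 441) + 1078)*((A(4) + 13)*(0 + F(4))) = ((-1081 - 441) + 1078)*((-2 + 13)*(0 + 4²)) = (-1522 + 1078)*(11*(0 + 16)) = -4884*16 = -444*176 = -78144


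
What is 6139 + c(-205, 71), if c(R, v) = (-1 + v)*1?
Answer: 6209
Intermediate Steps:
c(R, v) = -1 + v
6139 + c(-205, 71) = 6139 + (-1 + 71) = 6139 + 70 = 6209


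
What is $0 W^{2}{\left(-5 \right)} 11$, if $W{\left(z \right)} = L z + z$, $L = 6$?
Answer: $0$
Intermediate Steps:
$W{\left(z \right)} = 7 z$ ($W{\left(z \right)} = 6 z + z = 7 z$)
$0 W^{2}{\left(-5 \right)} 11 = 0 \left(7 \left(-5\right)\right)^{2} \cdot 11 = 0 \left(-35\right)^{2} \cdot 11 = 0 \cdot 1225 \cdot 11 = 0 \cdot 11 = 0$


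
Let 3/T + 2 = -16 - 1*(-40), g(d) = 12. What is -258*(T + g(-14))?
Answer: -34443/11 ≈ -3131.2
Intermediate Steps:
T = 3/22 (T = 3/(-2 + (-16 - 1*(-40))) = 3/(-2 + (-16 + 40)) = 3/(-2 + 24) = 3/22 ≈ 0.13636)
-258*(T + g(-14)) = -258*(3/22 + 12) = -258*267/22 = -34443/11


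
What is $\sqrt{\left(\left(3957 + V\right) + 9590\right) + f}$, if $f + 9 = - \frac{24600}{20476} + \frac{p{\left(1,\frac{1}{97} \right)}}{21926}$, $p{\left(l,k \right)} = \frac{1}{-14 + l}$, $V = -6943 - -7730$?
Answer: $\frac{\sqrt{30495375752084293598782}}{1459109522} \approx 119.68$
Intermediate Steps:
$V = 787$ ($V = -6943 + 7730 = 787$)
$f = - \frac{14884974517}{1459109522}$ ($f = -9 - \left(\frac{6150}{5119} - \frac{1}{\left(-14 + 1\right) 21926}\right) = -9 - \left(\frac{6150}{5119} - \frac{1}{-13} \cdot \frac{1}{21926}\right) = -9 - \frac{1752988819}{1459109522} = - \frac{14884974517}{1459109522} \approx -10.201$)
$\sqrt{\left(\left(3957 + V\right) + 9590\right) + f} = \sqrt{\left(\left(3957 + 787\right) + 9590\right) - \frac{14884974517}{1459109522}} = \sqrt{\left(4744 + 9590\right) - \frac{14884974517}{1459109522}} = \sqrt{14334 - \frac{14884974517}{1459109522}} = \sqrt{\frac{20899990913831}{1459109522}} = \frac{\sqrt{30495375752084293598782}}{1459109522}$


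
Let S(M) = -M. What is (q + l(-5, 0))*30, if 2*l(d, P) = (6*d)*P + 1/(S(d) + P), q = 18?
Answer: 543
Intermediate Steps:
l(d, P) = 1/(2*(P - d)) + 3*P*d (l(d, P) = ((6*d)*P + 1/(-d + P))/2 = (6*P*d + 1/(P - d))/2 = (1/(P - d) + 6*P*d)/2 = 1/(2*(P - d)) + 3*P*d)
(q + l(-5, 0))*30 = (18 + (½ - 3*0*(-5)² + 3*(-5)*0²)/(0 - 1*(-5)))*30 = (18 + (½ - 3*0*25 + 3*(-5)*0)/(0 + 5))*30 = (18 + (½ + 0 + 0)/5)*30 = (18 + (⅕)*(½))*30 = (18 + ⅒)*30 = (181/10)*30 = 543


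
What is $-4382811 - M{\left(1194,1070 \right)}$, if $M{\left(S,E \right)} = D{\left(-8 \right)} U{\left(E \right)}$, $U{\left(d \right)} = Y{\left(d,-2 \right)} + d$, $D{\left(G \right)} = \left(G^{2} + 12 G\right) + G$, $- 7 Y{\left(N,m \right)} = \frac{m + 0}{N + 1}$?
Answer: $- \frac{32537062387}{7497} \approx -4.34 \cdot 10^{6}$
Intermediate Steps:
$Y{\left(N,m \right)} = - \frac{m}{7 \left(1 + N\right)}$ ($Y{\left(N,m \right)} = - \frac{\left(m + 0\right) \frac{1}{N + 1}}{7} = - \frac{m \frac{1}{1 + N}}{7} = - \frac{m}{7 \left(1 + N\right)}$)
$D{\left(G \right)} = G^{2} + 13 G$
$U{\left(d \right)} = d + \frac{2}{7 + 7 d}$ ($U{\left(d \right)} = \left(-1\right) \left(-2\right) \frac{1}{7 + 7 d} + d = \frac{2}{7 + 7 d} + d = d + \frac{2}{7 + 7 d}$)
$M{\left(S,E \right)} = - \frac{40 \left(\frac{2}{7} + E \left(1 + E\right)\right)}{1 + E}$ ($M{\left(S,E \right)} = - 8 \left(13 - 8\right) \frac{\frac{2}{7} + E \left(1 + E\right)}{1 + E} = \left(-8\right) 5 \frac{\frac{2}{7} + E \left(1 + E\right)}{1 + E} = - 40 \frac{\frac{2}{7} + E \left(1 + E\right)}{1 + E} = - \frac{40 \left(\frac{2}{7} + E \left(1 + E\right)\right)}{1 + E}$)
$-4382811 - M{\left(1194,1070 \right)} = -4382811 - \frac{40 \left(-2 - 7490 \left(1 + 1070\right)\right)}{7 \left(1 + 1070\right)} = -4382811 - \frac{40 \left(-2 - 7490 \cdot 1071\right)}{7 \cdot 1071} = -4382811 - \frac{40}{7} \cdot \frac{1}{1071} \left(-2 - 8021790\right) = -4382811 - \frac{40}{7} \cdot \frac{1}{1071} \left(-8021792\right) = -4382811 - - \frac{320871680}{7497} = -4382811 + \frac{320871680}{7497} = - \frac{32537062387}{7497}$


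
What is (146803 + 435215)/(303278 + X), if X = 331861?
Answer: 194006/211713 ≈ 0.91636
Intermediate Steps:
(146803 + 435215)/(303278 + X) = (146803 + 435215)/(303278 + 331861) = 582018/635139 = 582018*(1/635139) = 194006/211713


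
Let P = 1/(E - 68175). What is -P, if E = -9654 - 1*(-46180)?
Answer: 1/31649 ≈ 3.1597e-5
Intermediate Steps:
E = 36526 (E = -9654 + 46180 = 36526)
P = -1/31649 (P = 1/(36526 - 68175) = 1/(-31649) = -1/31649 ≈ -3.1597e-5)
-P = -1*(-1/31649) = 1/31649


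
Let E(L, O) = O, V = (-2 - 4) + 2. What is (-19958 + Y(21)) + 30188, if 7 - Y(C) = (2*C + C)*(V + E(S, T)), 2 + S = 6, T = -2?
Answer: 10615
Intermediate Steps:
S = 4 (S = -2 + 6 = 4)
V = -4 (V = -6 + 2 = -4)
Y(C) = 7 + 18*C (Y(C) = 7 - (2*C + C)*(-4 - 2) = 7 - 3*C*(-6) = 7 - (-18)*C = 7 + 18*C)
(-19958 + Y(21)) + 30188 = (-19958 + (7 + 18*21)) + 30188 = (-19958 + (7 + 378)) + 30188 = (-19958 + 385) + 30188 = -19573 + 30188 = 10615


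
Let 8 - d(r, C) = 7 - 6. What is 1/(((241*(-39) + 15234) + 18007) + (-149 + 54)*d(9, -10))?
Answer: 1/23177 ≈ 4.3146e-5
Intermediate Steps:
d(r, C) = 7 (d(r, C) = 8 - (7 - 6) = 8 - 1*1 = 8 - 1 = 7)
1/(((241*(-39) + 15234) + 18007) + (-149 + 54)*d(9, -10)) = 1/(((241*(-39) + 15234) + 18007) + (-149 + 54)*7) = 1/(((-9399 + 15234) + 18007) - 95*7) = 1/((5835 + 18007) - 665) = 1/(23842 - 665) = 1/23177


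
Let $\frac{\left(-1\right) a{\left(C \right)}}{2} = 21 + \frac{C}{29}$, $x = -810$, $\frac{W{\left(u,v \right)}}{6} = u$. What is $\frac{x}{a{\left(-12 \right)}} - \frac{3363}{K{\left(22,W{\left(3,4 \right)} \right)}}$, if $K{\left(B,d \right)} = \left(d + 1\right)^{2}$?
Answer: $\frac{39162}{3781} \approx 10.358$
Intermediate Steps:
$W{\left(u,v \right)} = 6 u$
$K{\left(B,d \right)} = \left(1 + d\right)^{2}$
$a{\left(C \right)} = -42 - \frac{2 C}{29}$ ($a{\left(C \right)} = - 2 \left(21 + \frac{C}{29}\right) = -42 - \frac{2 C}{29}$)
$\frac{x}{a{\left(-12 \right)}} - \frac{3363}{K{\left(22,W{\left(3,4 \right)} \right)}} = - \frac{810}{-42 - - \frac{24}{29}} - \frac{3363}{\left(1 + 6 \cdot 3\right)^{2}} = - \frac{810}{-42 + \frac{24}{29}} - \frac{3363}{\left(1 + 18\right)^{2}} = - \frac{810}{- \frac{1194}{29}} - \frac{3363}{19^{2}} = \left(-810\right) \left(- \frac{29}{1194}\right) - \frac{3363}{361} = \frac{3915}{199} - \frac{177}{19} = \frac{39162}{3781}$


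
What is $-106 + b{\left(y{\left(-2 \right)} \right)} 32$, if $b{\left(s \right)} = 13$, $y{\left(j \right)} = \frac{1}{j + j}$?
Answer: $310$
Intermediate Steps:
$y{\left(j \right)} = \frac{1}{2 j}$
$-106 + b{\left(y{\left(-2 \right)} \right)} 32 = -106 + 13 \cdot 32 = -106 + 416 = 310$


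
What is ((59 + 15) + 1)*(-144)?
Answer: -10800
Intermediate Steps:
((59 + 15) + 1)*(-144) = (74 + 1)*(-144) = 75*(-144) = -10800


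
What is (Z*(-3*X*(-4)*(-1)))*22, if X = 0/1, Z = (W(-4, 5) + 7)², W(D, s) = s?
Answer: 0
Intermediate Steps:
Z = 144 (Z = (5 + 7)² = 12² = 144)
X = 0 (X = 0*1 = 0)
(Z*(-3*X*(-4)*(-1)))*22 = (144*(-0*(-4)*(-1)))*22 = (144*(-3*0*(-1)))*22 = (144*(0*(-1)))*22 = (144*0)*22 = 0*22 = 0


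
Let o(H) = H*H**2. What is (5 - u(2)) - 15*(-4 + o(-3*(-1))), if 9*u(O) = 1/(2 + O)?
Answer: -12241/36 ≈ -340.03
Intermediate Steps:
u(O) = 1/(9*(2 + O))
o(H) = H**3
(5 - u(2)) - 15*(-4 + o(-3*(-1))) = (5 - 1/(9*(2 + 2))) - 15*(-4 + (-3*(-1))**3) = (5 - 1/(9*4)) - 15*(-4 + 3**3) = (5 - 1/(9*4)) - 15*(-4 + 27) = (5 - 1*1/36) - 15*23 = (5 - 1/36) - 345 = 179/36 - 345 = -12241/36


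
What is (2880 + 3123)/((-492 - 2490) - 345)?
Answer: -2001/1109 ≈ -1.8043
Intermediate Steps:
(2880 + 3123)/((-492 - 2490) - 345) = 6003/(-2982 - 345) = 6003/(-3327) = 6003*(-1/3327) = -2001/1109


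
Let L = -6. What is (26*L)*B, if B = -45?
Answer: 7020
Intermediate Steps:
(26*L)*B = (26*(-6))*(-45) = -156*(-45) = 7020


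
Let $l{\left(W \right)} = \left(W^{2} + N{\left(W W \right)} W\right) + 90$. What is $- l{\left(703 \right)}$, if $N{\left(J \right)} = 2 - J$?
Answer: $346933222$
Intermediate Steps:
$l{\left(W \right)} = 90 + W^{2} + W \left(2 - W^{2}\right)$ ($l{\left(W \right)} = \left(W^{2} + \left(2 - W W\right) W\right) + 90 = \left(W^{2} + \left(2 - W^{2}\right) W\right) + 90 = \left(W^{2} + W \left(2 - W^{2}\right)\right) + 90 = 90 + W^{2} + W \left(2 - W^{2}\right)$)
$- l{\left(703 \right)} = - (90 + 703^{2} - 703 \left(-2 + 703^{2}\right)) = - (90 + 494209 - 703 \left(-2 + 494209\right)) = - (90 + 494209 - 703 \cdot 494207) = - (90 + 494209 - 347427521) = \left(-1\right) \left(-346933222\right) = 346933222$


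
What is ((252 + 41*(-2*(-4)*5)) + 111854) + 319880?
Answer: 433626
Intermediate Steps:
((252 + 41*(-2*(-4)*5)) + 111854) + 319880 = ((252 + 41*(8*5)) + 111854) + 319880 = ((252 + 41*40) + 111854) + 319880 = ((252 + 1640) + 111854) + 319880 = (1892 + 111854) + 319880 = 113746 + 319880 = 433626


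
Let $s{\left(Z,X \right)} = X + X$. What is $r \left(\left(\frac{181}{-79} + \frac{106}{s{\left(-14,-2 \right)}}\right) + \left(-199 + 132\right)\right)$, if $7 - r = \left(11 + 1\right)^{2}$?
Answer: $\frac{2073495}{158} \approx 13123.0$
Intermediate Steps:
$s{\left(Z,X \right)} = 2 X$
$r = -137$ ($r = 7 - \left(11 + 1\right)^{2} = 7 - 12^{2} = 7 - 144 = -137$)
$r \left(\left(\frac{181}{-79} + \frac{106}{s{\left(-14,-2 \right)}}\right) + \left(-199 + 132\right)\right) = - 137 \left(\left(\frac{181}{-79} + \frac{106}{2 \left(-2\right)}\right) + \left(-199 + 132\right)\right) = - 137 \left(\left(181 \left(- \frac{1}{79}\right) + \frac{106}{-4}\right) - 67\right) = - 137 \left(\left(- \frac{181}{79} + 106 \left(- \frac{1}{4}\right)\right) - 67\right) = - 137 \left(\left(- \frac{181}{79} - \frac{53}{2}\right) - 67\right) = - 137 \left(- \frac{4549}{158} - 67\right) = \left(-137\right) \left(- \frac{15135}{158}\right) = \frac{2073495}{158}$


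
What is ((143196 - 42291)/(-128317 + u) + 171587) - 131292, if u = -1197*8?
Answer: 793756790/19699 ≈ 40294.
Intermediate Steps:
u = -9576
((143196 - 42291)/(-128317 + u) + 171587) - 131292 = ((143196 - 42291)/(-128317 - 9576) + 171587) - 131292 = (100905/(-137893) + 171587) - 131292 = (100905*(-1/137893) + 171587) - 131292 = (-14415/19699 + 171587) - 131292 = 3380077898/19699 - 131292 = 793756790/19699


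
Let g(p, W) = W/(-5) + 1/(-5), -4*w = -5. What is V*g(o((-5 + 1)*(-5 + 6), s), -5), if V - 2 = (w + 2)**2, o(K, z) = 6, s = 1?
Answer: 201/20 ≈ 10.050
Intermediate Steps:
w = 5/4 (w = -1/4*(-5) = 5/4 ≈ 1.2500)
g(p, W) = -1/5 - W/5 (g(p, W) = W*(-1/5) + 1*(-1/5) = -W/5 - 1/5 = -1/5 - W/5)
V = 201/16 (V = 2 + (5/4 + 2)**2 = 2 + (13/4)**2 = 2 + 169/16 = 201/16 ≈ 12.563)
V*g(o((-5 + 1)*(-5 + 6), s), -5) = 201*(-1/5 - 1/5*(-5))/16 = 201*(-1/5 + 1)/16 = (201/16)*(4/5) = 201/20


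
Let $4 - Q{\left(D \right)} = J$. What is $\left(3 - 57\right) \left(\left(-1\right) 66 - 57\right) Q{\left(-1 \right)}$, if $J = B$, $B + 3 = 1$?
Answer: $39852$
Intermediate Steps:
$B = -2$ ($B = -3 + 1 = -2$)
$J = -2$
$Q{\left(D \right)} = 6$ ($Q{\left(D \right)} = 4 - -2 = 4 + 2 = 6$)
$\left(3 - 57\right) \left(\left(-1\right) 66 - 57\right) Q{\left(-1 \right)} = \left(3 - 57\right) \left(\left(-1\right) 66 - 57\right) 6 = - 54 \left(-66 - 57\right) 6 = \left(-54\right) \left(-123\right) 6 = 6642 \cdot 6 = 39852$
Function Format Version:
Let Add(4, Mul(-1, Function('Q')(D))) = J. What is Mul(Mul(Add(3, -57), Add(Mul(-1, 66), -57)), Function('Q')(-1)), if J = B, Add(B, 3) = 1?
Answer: 39852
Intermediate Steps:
B = -2 (B = Add(-3, 1) = -2)
J = -2
Function('Q')(D) = 6 (Function('Q')(D) = Add(4, Mul(-1, -2)) = Add(4, 2) = 6)
Mul(Mul(Add(3, -57), Add(Mul(-1, 66), -57)), Function('Q')(-1)) = Mul(Mul(Add(3, -57), Add(Mul(-1, 66), -57)), 6) = Mul(Mul(-54, Add(-66, -57)), 6) = Mul(Mul(-54, -123), 6) = Mul(6642, 6) = 39852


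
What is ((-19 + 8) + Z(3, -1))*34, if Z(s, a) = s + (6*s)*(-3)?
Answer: -2108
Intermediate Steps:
Z(s, a) = -17*s (Z(s, a) = s - 18*s = -17*s)
((-19 + 8) + Z(3, -1))*34 = ((-19 + 8) - 17*3)*34 = (-11 - 51)*34 = -62*34 = -2108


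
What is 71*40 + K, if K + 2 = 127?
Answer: 2965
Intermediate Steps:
K = 125 (K = -2 + 127 = 125)
71*40 + K = 71*40 + 125 = 2840 + 125 = 2965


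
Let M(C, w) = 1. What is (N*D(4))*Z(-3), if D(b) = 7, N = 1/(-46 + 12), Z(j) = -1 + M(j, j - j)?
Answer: 0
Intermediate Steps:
Z(j) = 0 (Z(j) = -1 + 1 = 0)
N = -1/34 (N = 1/(-34) = -1/34 ≈ -0.029412)
(N*D(4))*Z(-3) = -1/34*7*0 = -7/34*0 = 0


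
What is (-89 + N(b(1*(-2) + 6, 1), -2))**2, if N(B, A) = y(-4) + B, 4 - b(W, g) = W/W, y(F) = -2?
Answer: 7744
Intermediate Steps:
b(W, g) = 3 (b(W, g) = 4 - W/W = 4 - 1*1 = 4 - 1 = 3)
N(B, A) = -2 + B
(-89 + N(b(1*(-2) + 6, 1), -2))**2 = (-89 + (-2 + 3))**2 = (-89 + 1)**2 = (-88)**2 = 7744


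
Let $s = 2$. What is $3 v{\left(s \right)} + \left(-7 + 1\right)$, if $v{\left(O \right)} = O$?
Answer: $0$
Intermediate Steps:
$3 v{\left(s \right)} + \left(-7 + 1\right) = 3 \cdot 2 + \left(-7 + 1\right) = 6 - 6 = 0$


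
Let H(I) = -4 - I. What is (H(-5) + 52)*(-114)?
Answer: -6042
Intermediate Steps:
(H(-5) + 52)*(-114) = ((-4 - 1*(-5)) + 52)*(-114) = ((-4 + 5) + 52)*(-114) = (1 + 52)*(-114) = 53*(-114) = -6042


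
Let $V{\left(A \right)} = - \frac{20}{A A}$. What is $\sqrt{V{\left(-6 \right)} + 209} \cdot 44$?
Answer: $\frac{88 \sqrt{469}}{3} \approx 635.25$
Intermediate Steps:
$V{\left(A \right)} = - \frac{20}{A^{2}}$
$\sqrt{V{\left(-6 \right)} + 209} \cdot 44 = \sqrt{- \frac{20}{36} + 209} \cdot 44 = \sqrt{\left(-20\right) \frac{1}{36} + 209} \cdot 44 = \sqrt{- \frac{5}{9} + 209} \cdot 44 = \sqrt{\frac{1876}{9}} \cdot 44 = \frac{2 \sqrt{469}}{3} \cdot 44 = \frac{88 \sqrt{469}}{3}$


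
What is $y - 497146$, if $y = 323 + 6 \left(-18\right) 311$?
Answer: $-530411$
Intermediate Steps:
$y = -33265$ ($y = 323 - 33588 = -33265$)
$y - 497146 = -33265 - 497146 = -530411$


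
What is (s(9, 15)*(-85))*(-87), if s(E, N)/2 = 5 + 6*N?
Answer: 1405050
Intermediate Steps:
s(E, N) = 10 + 12*N (s(E, N) = 2*(5 + 6*N) = 10 + 12*N)
(s(9, 15)*(-85))*(-87) = ((10 + 12*15)*(-85))*(-87) = ((10 + 180)*(-85))*(-87) = (190*(-85))*(-87) = -16150*(-87) = 1405050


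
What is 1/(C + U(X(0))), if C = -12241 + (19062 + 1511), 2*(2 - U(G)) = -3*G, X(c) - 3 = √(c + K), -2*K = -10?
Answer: 1853/15451238 - √5/46353714 ≈ 0.00011988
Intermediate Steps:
K = 5 (K = -½*(-10) = 5)
X(c) = 3 + √(5 + c) (X(c) = 3 + √(c + 5) = 3 + √(5 + c))
U(G) = 2 + 3*G/2 (U(G) = 2 - (-3)*G/2 = 2 + 3*G/2)
C = 8332 (C = -12241 + 20573 = 8332)
1/(C + U(X(0))) = 1/(8332 + (2 + 3*(3 + √(5 + 0))/2)) = 1/(8332 + (2 + 3*(3 + √5)/2)) = 1/(8332 + (2 + (9/2 + 3*√5/2))) = 1/(8332 + (13/2 + 3*√5/2)) = 1/(16677/2 + 3*√5/2)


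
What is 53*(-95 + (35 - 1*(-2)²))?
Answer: -3392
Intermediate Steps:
53*(-95 + (35 - 1*(-2)²)) = 53*(-95 + (35 - 1*4)) = 53*(-95 + (35 - 4)) = 53*(-95 + 31) = 53*(-64) = -3392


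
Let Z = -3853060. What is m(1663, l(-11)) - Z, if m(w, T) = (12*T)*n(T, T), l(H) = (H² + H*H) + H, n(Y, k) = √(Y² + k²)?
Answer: 3853060 + 640332*√2 ≈ 4.7586e+6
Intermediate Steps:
l(H) = H + 2*H² (l(H) = (H² + H²) + H = 2*H² + H = H + 2*H²)
m(w, T) = 12*T*√2*√(T²) (m(w, T) = (12*T)*√(T² + T²) = (12*T)*√(2*T²) = (12*T)*(√2*√(T²)) = 12*T*√2*√(T²))
m(1663, l(-11)) - Z = 12*(-11*(1 + 2*(-11)))*√2*√((-11*(1 + 2*(-11)))²) - 1*(-3853060) = 12*(-11*(1 - 22))*√2*√((-11*(1 - 22))²) + 3853060 = 12*(-11*(-21))*√2*√((-11*(-21))²) + 3853060 = 12*231*√2*√(231²) + 3853060 = 12*231*√2*√53361 + 3853060 = 12*231*√2*231 + 3853060 = 640332*√2 + 3853060 = 3853060 + 640332*√2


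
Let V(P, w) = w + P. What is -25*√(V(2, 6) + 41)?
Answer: -175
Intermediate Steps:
V(P, w) = P + w
-25*√(V(2, 6) + 41) = -25*√((2 + 6) + 41) = -25*√(8 + 41) = -25*√49 = -25*7 = -175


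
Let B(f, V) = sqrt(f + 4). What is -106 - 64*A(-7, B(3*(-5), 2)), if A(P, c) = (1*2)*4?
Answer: -618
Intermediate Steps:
B(f, V) = sqrt(4 + f)
A(P, c) = 8 (A(P, c) = 2*4 = 8)
-106 - 64*A(-7, B(3*(-5), 2)) = -106 - 64*8 = -106 - 512 = -618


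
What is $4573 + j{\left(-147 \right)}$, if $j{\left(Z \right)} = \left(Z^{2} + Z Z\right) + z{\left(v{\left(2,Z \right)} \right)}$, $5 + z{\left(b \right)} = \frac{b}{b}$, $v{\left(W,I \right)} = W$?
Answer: $47787$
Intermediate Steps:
$z{\left(b \right)} = -4$ ($z{\left(b \right)} = -5 + \frac{b}{b} = -5 + 1 = -4$)
$j{\left(Z \right)} = -4 + 2 Z^{2}$ ($j{\left(Z \right)} = \left(Z^{2} + Z Z\right) - 4 = \left(Z^{2} + Z^{2}\right) - 4 = 2 Z^{2} - 4 = -4 + 2 Z^{2}$)
$4573 + j{\left(-147 \right)} = 4573 - \left(4 - 2 \left(-147\right)^{2}\right) = 4573 + \left(-4 + 2 \cdot 21609\right) = 4573 + \left(-4 + 43218\right) = 4573 + 43214 = 47787$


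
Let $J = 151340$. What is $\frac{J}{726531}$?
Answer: $\frac{151340}{726531} \approx 0.2083$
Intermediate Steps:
$\frac{J}{726531} = \frac{151340}{726531}$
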